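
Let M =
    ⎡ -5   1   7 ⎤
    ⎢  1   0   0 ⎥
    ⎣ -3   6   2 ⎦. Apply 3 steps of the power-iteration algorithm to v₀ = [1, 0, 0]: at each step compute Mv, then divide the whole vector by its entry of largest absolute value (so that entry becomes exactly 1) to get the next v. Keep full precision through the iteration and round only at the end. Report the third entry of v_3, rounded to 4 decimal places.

-0.2000

Mv0 = (-5.00000, 1.00000, -3.00000); divide by -5.00000 → v1 = (1.00000, -0.20000, 0.60000)
Mv1 = (-1.00000, 1.00000, -3.00000); divide by -3.00000 → v2 = (0.33333, -0.33333, 1.00000)
Mv2 = (5.00000, 0.33333, -1.00000); divide by 5.00000 → v3 = (1.00000, 0.06667, -0.20000)
Requested entry of v3: -15/75 = -0.2000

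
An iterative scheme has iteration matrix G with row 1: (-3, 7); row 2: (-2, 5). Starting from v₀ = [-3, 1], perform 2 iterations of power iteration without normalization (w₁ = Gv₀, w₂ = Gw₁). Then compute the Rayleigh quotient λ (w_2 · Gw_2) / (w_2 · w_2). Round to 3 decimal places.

2.523

w1 = Gv₀ = (16, 11)
w2 = Gw1 = (29, 23)
Gw2 = (74, 57)
w2·Gw2 = 29·74 + 23·57 = 3457; w2·w2 = 29·29 + 23·23 = 1370
λ ≈ 3457/1370 = 2.523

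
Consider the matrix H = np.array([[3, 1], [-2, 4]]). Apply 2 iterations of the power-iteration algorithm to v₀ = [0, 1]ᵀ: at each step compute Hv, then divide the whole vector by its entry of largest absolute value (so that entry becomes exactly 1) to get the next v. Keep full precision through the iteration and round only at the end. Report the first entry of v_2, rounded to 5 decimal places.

0.50000

Hv0 = (1.000000, 4.000000); divide by 4.000000 → v1 = (0.250000, 1.000000)
Hv1 = (1.750000, 3.500000); divide by 3.500000 → v2 = (0.500000, 1.000000)
Requested entry of v2: 7/14 = 0.50000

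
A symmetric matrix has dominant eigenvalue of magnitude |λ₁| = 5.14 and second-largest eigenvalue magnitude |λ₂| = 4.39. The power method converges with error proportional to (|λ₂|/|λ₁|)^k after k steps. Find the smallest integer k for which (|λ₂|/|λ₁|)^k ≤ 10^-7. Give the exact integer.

|λ₂/λ₁| = 4.39/5.14 = 0.85409
Need k ≥ ln(10^-7) / ln(0.85409) = -16.1181 / -0.1577 ≈ 102.192
Smallest integer k satisfying the bound: 103

103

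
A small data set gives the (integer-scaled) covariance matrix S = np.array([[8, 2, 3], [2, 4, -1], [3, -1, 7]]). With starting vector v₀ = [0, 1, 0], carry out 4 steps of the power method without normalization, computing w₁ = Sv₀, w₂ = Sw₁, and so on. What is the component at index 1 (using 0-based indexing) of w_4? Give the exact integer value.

w1 = Sv₀ = (2, 4, -1)
w2 = Sw1 = (21, 21, -5)
w3 = Sw2 = (195, 131, 7)
w4 = Sw3 = (1843, 907, 503)
The requested component of w4 is 907.

907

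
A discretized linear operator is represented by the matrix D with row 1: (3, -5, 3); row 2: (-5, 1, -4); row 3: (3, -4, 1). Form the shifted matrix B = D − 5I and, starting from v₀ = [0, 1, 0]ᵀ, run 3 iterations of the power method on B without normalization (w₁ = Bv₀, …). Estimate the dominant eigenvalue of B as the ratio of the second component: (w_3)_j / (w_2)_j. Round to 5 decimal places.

B = D − 5I has rows (-2, -5, 3); (-5, -4, -4); (3, -4, -4)
w1 = Bv₀ = ((-2)·0 + (-5)·1 + 3·0; (-5)·0 + (-4)·1 + (-4)·0; 3·0 + (-4)·1 + (-4)·0) = (-5, -4, -4)
w2 = Bw1 = ((-2)·(-5) + (-5)·(-4) + 3·(-4); (-5)·(-5) + (-4)·(-4) + (-4)·(-4); 3·(-5) + (-4)·(-4) + (-4)·(-4)) = (18, 57, 17)
w3 = Bw2 = (-270, -386, -242)
Ratio: -386/57 = -6.77193

-6.77193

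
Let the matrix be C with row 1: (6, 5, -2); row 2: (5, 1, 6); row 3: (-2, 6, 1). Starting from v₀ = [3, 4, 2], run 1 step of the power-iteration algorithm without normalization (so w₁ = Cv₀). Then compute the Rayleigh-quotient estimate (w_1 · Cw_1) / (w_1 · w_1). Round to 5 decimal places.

w1 = Cv₀ = (34, 31, 20)
Cw1 = (319, 321, 138)
w1·Cw1 = 34·319 + 31·321 + 20·138 = 23557; w1·w1 = 34·34 + 31·31 + 20·20 = 2517
λ ≈ 23557/2517 = 9.35916

9.35916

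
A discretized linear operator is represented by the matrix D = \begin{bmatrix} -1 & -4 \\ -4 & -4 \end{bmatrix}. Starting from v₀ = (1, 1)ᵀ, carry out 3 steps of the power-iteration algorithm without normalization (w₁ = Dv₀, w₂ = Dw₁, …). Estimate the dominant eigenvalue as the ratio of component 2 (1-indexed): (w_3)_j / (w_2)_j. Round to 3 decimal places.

w1 = Dv₀ = ((-1)·1 + (-4)·1; (-4)·1 + (-4)·1) = (-5, -8)
w2 = Dw1 = ((-1)·(-5) + (-4)·(-8); (-4)·(-5) + (-4)·(-8)) = (37, 52)
w3 = Dw2 = (-245, -356)
Ratio at component: -356 / 52 = -6.846

λ ≈ -6.846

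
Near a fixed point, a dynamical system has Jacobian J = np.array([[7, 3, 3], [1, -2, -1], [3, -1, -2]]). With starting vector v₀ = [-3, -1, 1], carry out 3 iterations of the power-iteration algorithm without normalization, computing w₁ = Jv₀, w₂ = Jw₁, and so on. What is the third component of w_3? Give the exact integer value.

w1 = Jv₀ = (7·(-3) + 3·(-1) + 3·1; 1·(-3) + (-2)·(-1) + (-1)·1; 3·(-3) + (-1)·(-1) + (-2)·1) = (-21, -2, -10)
w2 = Jw1 = (7·(-21) + 3·(-2) + 3·(-10); 1·(-21) + (-2)·(-2) + (-1)·(-10); 3·(-21) + (-1)·(-2) + (-2)·(-10)) = (-183, -7, -41)
w3 = Jw2 = (-1425, -128, -460)
The requested component of w3 is -460.

-460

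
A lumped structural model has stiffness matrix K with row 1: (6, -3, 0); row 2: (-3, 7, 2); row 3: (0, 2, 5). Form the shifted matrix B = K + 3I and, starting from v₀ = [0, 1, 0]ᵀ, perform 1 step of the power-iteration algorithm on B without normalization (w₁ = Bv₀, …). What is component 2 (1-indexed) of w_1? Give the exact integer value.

10

B = K + 3I has rows (9, -3, 0); (-3, 10, 2); (0, 2, 8)
w1 = Bv₀ = (9·0 + (-3)·1 + 0·0; (-3)·0 + 10·1 + 2·0; 0·0 + 2·1 + 8·0) = (-3, 10, 2)
Requested component of w1: 10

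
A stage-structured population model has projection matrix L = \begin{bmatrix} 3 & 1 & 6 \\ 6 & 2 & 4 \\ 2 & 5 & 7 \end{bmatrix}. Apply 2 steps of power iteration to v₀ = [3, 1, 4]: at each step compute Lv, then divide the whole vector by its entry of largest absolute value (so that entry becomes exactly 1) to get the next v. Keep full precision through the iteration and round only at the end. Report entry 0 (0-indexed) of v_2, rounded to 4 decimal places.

Lv0 = (34.00000, 36.00000, 39.00000); divide by 39.00000 → v1 = (0.87179, 0.92308, 1.00000)
Lv1 = (9.53846, 11.07692, 13.35897); divide by 13.35897 → v2 = (0.71401, 0.82917, 1.00000)
Requested entry of v2: 372/521 = 0.7140

0.7140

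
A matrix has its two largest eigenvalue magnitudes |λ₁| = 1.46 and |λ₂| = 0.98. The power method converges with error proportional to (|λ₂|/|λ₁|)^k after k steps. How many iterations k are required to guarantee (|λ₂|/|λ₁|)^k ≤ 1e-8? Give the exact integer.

|λ₂/λ₁| = 0.98/1.46 = 0.67123
Need k ≥ ln(1e-8) / ln(0.67123) = -18.4207 / -0.3986 ≈ 46.209
Smallest integer k satisfying the bound: 47

47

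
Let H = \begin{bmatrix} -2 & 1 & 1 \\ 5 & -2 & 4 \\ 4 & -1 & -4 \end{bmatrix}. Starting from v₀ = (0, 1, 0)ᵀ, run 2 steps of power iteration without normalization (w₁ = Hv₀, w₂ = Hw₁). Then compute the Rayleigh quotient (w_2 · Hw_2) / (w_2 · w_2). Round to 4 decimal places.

w1 = Hv₀ = ((-2)·0 + 1·1 + 1·0; 5·0 + (-2)·1 + 4·0; 4·0 + (-1)·1 + (-4)·0) = (1, -2, -1)
w2 = Hw1 = ((-2)·1 + 1·(-2) + 1·(-1); 5·1 + (-2)·(-2) + 4·(-1); 4·1 + (-1)·(-2) + (-4)·(-1)) = (-5, 5, 10)
Hw2 = (25, 5, -65)
w2·Hw2 = (-5)·25 + 5·5 + 10·(-65) = -750; w2·w2 = (-5)·(-5) + 5·5 + 10·10 = 150
λ ≈ -750/150 = -5.0000

λ ≈ -5.0000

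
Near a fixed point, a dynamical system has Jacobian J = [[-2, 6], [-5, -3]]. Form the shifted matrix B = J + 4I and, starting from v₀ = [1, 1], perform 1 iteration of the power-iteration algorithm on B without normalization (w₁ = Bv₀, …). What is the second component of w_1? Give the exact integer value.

-4

B = J + 4I has rows (2, 6); (-5, 1)
w1 = Bv₀ = (2·1 + 6·1; (-5)·1 + 1·1) = (8, -4)
Requested component of w1: -4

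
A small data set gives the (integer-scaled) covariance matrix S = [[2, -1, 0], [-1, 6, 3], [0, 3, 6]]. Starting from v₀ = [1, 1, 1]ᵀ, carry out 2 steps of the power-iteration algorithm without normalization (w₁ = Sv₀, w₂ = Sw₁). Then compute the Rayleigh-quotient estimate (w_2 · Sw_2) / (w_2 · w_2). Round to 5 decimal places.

w1 = Sv₀ = (2·1 + (-1)·1 + 0·1; (-1)·1 + 6·1 + 3·1; 0·1 + 3·1 + 6·1) = (1, 8, 9)
w2 = Sw1 = (2·1 + (-1)·8 + 0·9; (-1)·1 + 6·8 + 3·9; 0·1 + 3·8 + 6·9) = (-6, 74, 78)
Sw2 = (-86, 684, 690)
w2·Sw2 = (-6)·(-86) + 74·684 + 78·690 = 104952; w2·w2 = (-6)·(-6) + 74·74 + 78·78 = 11596
λ ≈ 104952/11596 = 9.05071

λ ≈ 9.05071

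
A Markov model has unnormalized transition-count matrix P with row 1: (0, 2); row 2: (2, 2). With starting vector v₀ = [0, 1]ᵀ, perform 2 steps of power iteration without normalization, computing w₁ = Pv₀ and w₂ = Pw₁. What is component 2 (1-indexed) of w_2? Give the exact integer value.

8

w1 = Pv₀ = (0·0 + 2·1; 2·0 + 2·1) = (2, 2)
w2 = Pw1 = (0·2 + 2·2; 2·2 + 2·2) = (4, 8)
The requested component of w2 is 8.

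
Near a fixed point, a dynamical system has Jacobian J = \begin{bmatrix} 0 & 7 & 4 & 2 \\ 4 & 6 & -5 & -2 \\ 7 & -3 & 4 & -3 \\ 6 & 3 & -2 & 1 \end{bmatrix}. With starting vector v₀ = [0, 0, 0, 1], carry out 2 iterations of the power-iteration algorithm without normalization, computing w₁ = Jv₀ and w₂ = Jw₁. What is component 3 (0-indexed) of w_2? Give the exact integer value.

w1 = Jv₀ = (2, -2, -3, 1)
w2 = Jw1 = (-24, 9, 5, 13)
The requested component of w2 is 13.

13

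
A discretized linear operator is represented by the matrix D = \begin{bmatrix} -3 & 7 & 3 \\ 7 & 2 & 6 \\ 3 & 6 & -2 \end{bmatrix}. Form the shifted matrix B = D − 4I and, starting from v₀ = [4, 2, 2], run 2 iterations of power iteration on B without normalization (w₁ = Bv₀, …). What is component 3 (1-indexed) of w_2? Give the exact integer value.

B = D − 4I has rows (-7, 7, 3); (7, -2, 6); (3, 6, -6)
w1 = Bv₀ = ((-7)·4 + 7·2 + 3·2; 7·4 + (-2)·2 + 6·2; 3·4 + 6·2 + (-6)·2) = (-8, 36, 12)
w2 = Bw1 = ((-7)·(-8) + 7·36 + 3·12; 7·(-8) + (-2)·36 + 6·12; 3·(-8) + 6·36 + (-6)·12) = (344, -56, 120)
Requested component of w2: 120

120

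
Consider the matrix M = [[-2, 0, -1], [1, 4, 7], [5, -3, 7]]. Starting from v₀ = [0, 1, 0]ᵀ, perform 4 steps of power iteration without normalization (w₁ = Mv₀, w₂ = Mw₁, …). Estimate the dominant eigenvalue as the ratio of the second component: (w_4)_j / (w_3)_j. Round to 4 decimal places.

w1 = Mv₀ = ((-2)·0 + 0·1 + (-1)·0; 1·0 + 4·1 + 7·0; 5·0 + (-3)·1 + 7·0) = (0, 4, -3)
w2 = Mw1 = ((-2)·0 + 0·4 + (-1)·(-3); 1·0 + 4·4 + 7·(-3); 5·0 + (-3)·4 + 7·(-3)) = (3, -5, -33)
w3 = Mw2 = (27, -248, -201)
w4 = Mw3 = (147, -2372, -528)
Ratio at component: -2372 / -248 = 9.5645

9.5645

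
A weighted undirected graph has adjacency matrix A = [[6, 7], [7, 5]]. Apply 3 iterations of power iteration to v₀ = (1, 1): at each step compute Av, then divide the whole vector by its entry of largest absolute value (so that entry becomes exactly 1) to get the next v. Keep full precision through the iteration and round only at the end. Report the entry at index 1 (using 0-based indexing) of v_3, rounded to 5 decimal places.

0.93100

Av0 = (13.000000, 12.000000); divide by 13.000000 → v1 = (1.000000, 0.923077)
Av1 = (12.461538, 11.615385); divide by 12.461538 → v2 = (1.000000, 0.932099)
Av2 = (12.524691, 11.660494); divide by 12.524691 → v3 = (1.000000, 0.931000)
Requested entry of v3: 1889/2029 = 0.93100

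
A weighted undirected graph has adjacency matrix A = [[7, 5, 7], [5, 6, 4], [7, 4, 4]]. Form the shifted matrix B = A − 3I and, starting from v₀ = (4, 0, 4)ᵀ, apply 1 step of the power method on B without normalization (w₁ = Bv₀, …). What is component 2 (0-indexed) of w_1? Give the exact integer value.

B = A − 3I has rows (4, 5, 7); (5, 3, 4); (7, 4, 1)
w1 = Bv₀ = (4·4 + 5·0 + 7·4; 5·4 + 3·0 + 4·4; 7·4 + 4·0 + 1·4) = (44, 36, 32)
Requested component of w1: 32

32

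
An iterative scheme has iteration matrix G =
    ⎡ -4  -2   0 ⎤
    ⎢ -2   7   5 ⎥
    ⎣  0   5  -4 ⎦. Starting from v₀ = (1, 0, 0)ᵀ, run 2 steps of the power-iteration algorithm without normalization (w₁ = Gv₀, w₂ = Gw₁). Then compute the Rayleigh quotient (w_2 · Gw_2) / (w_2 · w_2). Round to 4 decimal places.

-1.2463

w1 = Gv₀ = ((-4)·1 + (-2)·0 + 0·0; (-2)·1 + 7·0 + 5·0; 0·1 + 5·0 + (-4)·0) = (-4, -2, 0)
w2 = Gw1 = ((-4)·(-4) + (-2)·(-2) + 0·0; (-2)·(-4) + 7·(-2) + 5·0; 0·(-4) + 5·(-2) + (-4)·0) = (20, -6, -10)
Gw2 = (-68, -132, 10)
w2·Gw2 = 20·(-68) + (-6)·(-132) + (-10)·10 = -668; w2·w2 = 20·20 + (-6)·(-6) + (-10)·(-10) = 536
λ ≈ -668/536 = -1.2463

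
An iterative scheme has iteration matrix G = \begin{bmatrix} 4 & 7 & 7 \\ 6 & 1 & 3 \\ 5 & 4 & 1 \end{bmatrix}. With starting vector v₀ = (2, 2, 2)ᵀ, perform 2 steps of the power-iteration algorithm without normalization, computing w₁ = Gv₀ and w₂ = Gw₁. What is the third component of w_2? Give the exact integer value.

280

w1 = Gv₀ = (4·2 + 7·2 + 7·2; 6·2 + 1·2 + 3·2; 5·2 + 4·2 + 1·2) = (36, 20, 20)
w2 = Gw1 = (4·36 + 7·20 + 7·20; 6·36 + 1·20 + 3·20; 5·36 + 4·20 + 1·20) = (424, 296, 280)
The requested component of w2 is 280.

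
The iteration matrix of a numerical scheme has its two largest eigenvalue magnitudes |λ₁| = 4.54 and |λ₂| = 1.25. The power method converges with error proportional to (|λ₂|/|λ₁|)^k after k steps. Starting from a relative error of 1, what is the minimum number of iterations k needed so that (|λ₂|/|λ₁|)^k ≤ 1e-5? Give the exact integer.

|λ₂/λ₁| = 1.25/4.54 = 0.27533
Need k ≥ ln(1e-5) / ln(0.27533) = -11.5129 / -1.2898 ≈ 8.926
Smallest integer k satisfying the bound: 9

9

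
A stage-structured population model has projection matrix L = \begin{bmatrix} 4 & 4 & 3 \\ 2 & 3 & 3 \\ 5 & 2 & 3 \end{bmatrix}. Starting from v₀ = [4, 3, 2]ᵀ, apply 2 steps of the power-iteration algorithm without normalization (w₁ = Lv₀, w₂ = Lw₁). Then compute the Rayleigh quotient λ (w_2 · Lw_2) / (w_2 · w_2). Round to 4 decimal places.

λ ≈ 9.7422

w1 = Lv₀ = (4·4 + 4·3 + 3·2; 2·4 + 3·3 + 3·2; 5·4 + 2·3 + 3·2) = (34, 23, 32)
w2 = Lw1 = (4·34 + 4·23 + 3·32; 2·34 + 3·23 + 3·32; 5·34 + 2·23 + 3·32) = (324, 233, 312)
Lw2 = (3164, 2283, 3022)
w2·Lw2 = 324·3164 + 233·2283 + 312·3022 = 2499939; w2·w2 = 324·324 + 233·233 + 312·312 = 256609
λ ≈ 2499939/256609 = 9.7422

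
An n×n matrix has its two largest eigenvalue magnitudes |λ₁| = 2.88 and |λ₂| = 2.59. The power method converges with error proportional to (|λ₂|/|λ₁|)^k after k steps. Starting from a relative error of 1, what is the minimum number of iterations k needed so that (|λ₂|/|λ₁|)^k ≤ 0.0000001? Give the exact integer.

|λ₂/λ₁| = 2.59/2.88 = 0.89931
Need k ≥ ln(0.0000001) / ln(0.89931) = -16.1181 / -0.1061 ≈ 151.868
Smallest integer k satisfying the bound: 152

152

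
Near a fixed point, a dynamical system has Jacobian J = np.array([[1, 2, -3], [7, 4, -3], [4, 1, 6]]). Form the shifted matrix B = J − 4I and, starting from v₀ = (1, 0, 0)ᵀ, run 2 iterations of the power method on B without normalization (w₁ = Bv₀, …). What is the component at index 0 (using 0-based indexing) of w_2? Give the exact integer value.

B = J − 4I has rows (-3, 2, -3); (7, 0, -3); (4, 1, 2)
w1 = Bv₀ = ((-3)·1 + 2·0 + (-3)·0; 7·1 + 0·0 + (-3)·0; 4·1 + 1·0 + 2·0) = (-3, 7, 4)
w2 = Bw1 = ((-3)·(-3) + 2·7 + (-3)·4; 7·(-3) + 0·7 + (-3)·4; 4·(-3) + 1·7 + 2·4) = (11, -33, 3)
Requested component of w2: 11

11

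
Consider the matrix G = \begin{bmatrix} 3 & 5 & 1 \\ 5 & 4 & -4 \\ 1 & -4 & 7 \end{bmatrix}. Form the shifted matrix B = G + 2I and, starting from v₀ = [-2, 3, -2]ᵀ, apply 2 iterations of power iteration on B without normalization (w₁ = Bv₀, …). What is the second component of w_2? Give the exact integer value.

B = G + 2I has rows (5, 5, 1); (5, 6, -4); (1, -4, 9)
w1 = Bv₀ = (5·(-2) + 5·3 + 1·(-2); 5·(-2) + 6·3 + (-4)·(-2); 1·(-2) + (-4)·3 + 9·(-2)) = (3, 16, -32)
w2 = Bw1 = (5·3 + 5·16 + 1·(-32); 5·3 + 6·16 + (-4)·(-32); 1·3 + (-4)·16 + 9·(-32)) = (63, 239, -349)
Requested component of w2: 239

239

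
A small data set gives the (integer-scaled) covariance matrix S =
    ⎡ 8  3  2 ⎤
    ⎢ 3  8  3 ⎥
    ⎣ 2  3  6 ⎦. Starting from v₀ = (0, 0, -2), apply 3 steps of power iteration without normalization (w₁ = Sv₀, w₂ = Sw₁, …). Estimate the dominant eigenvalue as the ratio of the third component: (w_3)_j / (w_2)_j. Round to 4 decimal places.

10.4490

w1 = Sv₀ = (-4, -6, -12)
w2 = Sw1 = (-74, -96, -98)
w3 = Sw2 = (-1076, -1284, -1024)
Ratio at component: -1024 / -98 = 10.4490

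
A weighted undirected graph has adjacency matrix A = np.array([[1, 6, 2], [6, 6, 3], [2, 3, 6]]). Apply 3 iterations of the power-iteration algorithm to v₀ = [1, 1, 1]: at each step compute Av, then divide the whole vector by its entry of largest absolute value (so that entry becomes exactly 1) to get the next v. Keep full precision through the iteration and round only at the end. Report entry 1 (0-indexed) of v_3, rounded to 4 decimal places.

Av0 = (9.00000, 15.00000, 11.00000); divide by 15.00000 → v1 = (0.60000, 1.00000, 0.73333)
Av1 = (8.06667, 11.80000, 8.60000); divide by 11.80000 → v2 = (0.68362, 1.00000, 0.72881)
Av2 = (8.14124, 12.28814, 8.74011); divide by 12.28814 → v3 = (0.66253, 1.00000, 0.71126)
Requested entry of v3: 2175/2175 = 1.0000

1.0000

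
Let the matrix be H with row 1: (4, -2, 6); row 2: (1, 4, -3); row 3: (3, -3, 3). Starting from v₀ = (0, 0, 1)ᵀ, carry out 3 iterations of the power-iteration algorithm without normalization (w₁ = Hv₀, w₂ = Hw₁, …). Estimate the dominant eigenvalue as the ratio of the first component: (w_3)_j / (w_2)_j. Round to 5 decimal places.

9.12500

w1 = Hv₀ = (6, -3, 3)
w2 = Hw1 = (48, -15, 36)
w3 = Hw2 = (438, -120, 297)
Ratio at component: 438 / 48 = 9.12500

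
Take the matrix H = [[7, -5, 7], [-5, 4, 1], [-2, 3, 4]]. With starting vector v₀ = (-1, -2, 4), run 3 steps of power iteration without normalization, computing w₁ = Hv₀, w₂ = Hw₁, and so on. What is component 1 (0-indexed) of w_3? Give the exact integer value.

w1 = Hv₀ = (7·(-1) + (-5)·(-2) + 7·4; (-5)·(-1) + 4·(-2) + 1·4; (-2)·(-1) + 3·(-2) + 4·4) = (31, 1, 12)
w2 = Hw1 = (7·31 + (-5)·1 + 7·12; (-5)·31 + 4·1 + 1·12; (-2)·31 + 3·1 + 4·12) = (296, -139, -11)
w3 = Hw2 = (2690, -2047, -1053)
The requested component of w3 is -2047.

-2047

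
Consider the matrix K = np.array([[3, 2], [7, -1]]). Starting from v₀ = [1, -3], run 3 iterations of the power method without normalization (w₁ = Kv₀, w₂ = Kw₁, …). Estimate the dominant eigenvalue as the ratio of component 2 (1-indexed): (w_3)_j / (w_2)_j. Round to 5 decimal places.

λ ≈ -3.48387

w1 = Kv₀ = (3·1 + 2·(-3); 7·1 + (-1)·(-3)) = (-3, 10)
w2 = Kw1 = (3·(-3) + 2·10; 7·(-3) + (-1)·10) = (11, -31)
w3 = Kw2 = (-29, 108)
Ratio at component: 108 / -31 = -3.48387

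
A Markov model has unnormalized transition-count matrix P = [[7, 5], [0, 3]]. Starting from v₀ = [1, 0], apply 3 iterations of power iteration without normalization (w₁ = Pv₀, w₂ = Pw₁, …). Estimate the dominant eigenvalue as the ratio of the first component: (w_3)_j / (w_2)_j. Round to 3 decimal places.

w1 = Pv₀ = (7·1 + 5·0; 0·1 + 3·0) = (7, 0)
w2 = Pw1 = (7·7 + 5·0; 0·7 + 3·0) = (49, 0)
w3 = Pw2 = (343, 0)
Ratio at component: 343 / 49 = 7.000

7.000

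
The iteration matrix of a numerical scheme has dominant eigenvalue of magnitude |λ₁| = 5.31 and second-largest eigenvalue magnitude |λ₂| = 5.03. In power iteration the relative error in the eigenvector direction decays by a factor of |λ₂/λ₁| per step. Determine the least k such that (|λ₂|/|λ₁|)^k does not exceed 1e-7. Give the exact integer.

|λ₂/λ₁| = 5.03/5.31 = 0.94727
Need k ≥ ln(1e-7) / ln(0.94727) = -16.1181 / -0.0542 ≈ 297.536
Smallest integer k satisfying the bound: 298

298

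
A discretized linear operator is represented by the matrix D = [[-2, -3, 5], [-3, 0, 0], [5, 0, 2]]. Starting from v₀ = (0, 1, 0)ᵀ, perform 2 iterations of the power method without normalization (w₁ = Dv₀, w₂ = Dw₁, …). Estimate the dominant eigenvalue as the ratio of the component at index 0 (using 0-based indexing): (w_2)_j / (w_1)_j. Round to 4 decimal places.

w1 = Dv₀ = (-3, 0, 0)
w2 = Dw1 = (6, 9, -15)
Ratio at component: 6 / -3 = -2.0000

-2.0000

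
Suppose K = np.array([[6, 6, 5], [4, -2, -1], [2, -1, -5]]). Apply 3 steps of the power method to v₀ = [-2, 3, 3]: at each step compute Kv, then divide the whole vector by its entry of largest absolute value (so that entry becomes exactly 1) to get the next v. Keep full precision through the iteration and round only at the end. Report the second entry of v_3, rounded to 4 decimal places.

-0.6784

Kv0 = (21.00000, -17.00000, -22.00000); divide by -22.00000 → v1 = (-0.95455, 0.77273, 1.00000)
Kv1 = (3.90909, -6.36364, -7.68182); divide by -7.68182 → v2 = (-0.50888, 0.82840, 1.00000)
Kv2 = (6.91716, -4.69231, -6.84615); divide by 6.91716 → v3 = (1.00000, -0.67836, -0.98973)
Requested entry of v3: -793/1169 = -0.6784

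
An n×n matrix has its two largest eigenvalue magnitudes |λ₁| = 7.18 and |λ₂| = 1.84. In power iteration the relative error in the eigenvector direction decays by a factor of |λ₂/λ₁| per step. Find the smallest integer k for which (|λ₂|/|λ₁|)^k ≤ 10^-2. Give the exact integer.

4

|λ₂/λ₁| = 1.84/7.18 = 0.25627
Need k ≥ ln(10^-2) / ln(0.25627) = -4.6052 / -1.3615 ≈ 3.382
Smallest integer k satisfying the bound: 4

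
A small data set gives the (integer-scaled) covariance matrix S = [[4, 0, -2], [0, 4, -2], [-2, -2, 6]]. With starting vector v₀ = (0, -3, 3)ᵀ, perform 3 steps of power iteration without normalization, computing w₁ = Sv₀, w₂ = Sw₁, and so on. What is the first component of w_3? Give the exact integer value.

w1 = Sv₀ = (4·0 + 0·(-3) + (-2)·3; 0·0 + 4·(-3) + (-2)·3; (-2)·0 + (-2)·(-3) + 6·3) = (-6, -18, 24)
w2 = Sw1 = (4·(-6) + 0·(-18) + (-2)·24; 0·(-6) + 4·(-18) + (-2)·24; (-2)·(-6) + (-2)·(-18) + 6·24) = (-72, -120, 192)
w3 = Sw2 = (-672, -864, 1536)
The requested component of w3 is -672.

-672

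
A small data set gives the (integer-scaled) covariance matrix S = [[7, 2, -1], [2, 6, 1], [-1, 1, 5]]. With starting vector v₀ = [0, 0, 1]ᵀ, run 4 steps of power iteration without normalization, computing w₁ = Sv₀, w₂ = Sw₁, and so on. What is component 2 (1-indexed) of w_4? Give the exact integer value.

w1 = Sv₀ = (-1, 1, 5)
w2 = Sw1 = (-10, 9, 27)
w3 = Sw2 = (-79, 61, 154)
w4 = Sw3 = (-585, 362, 910)
The requested component of w4 is 362.

362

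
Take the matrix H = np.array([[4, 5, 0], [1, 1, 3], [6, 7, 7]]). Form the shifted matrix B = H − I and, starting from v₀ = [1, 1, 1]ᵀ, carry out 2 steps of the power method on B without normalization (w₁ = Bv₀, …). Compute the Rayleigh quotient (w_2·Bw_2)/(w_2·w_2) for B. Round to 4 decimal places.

B = H − I has rows (3, 5, 0); (1, 0, 3); (6, 7, 6)
w1 = Bv₀ = (8, 4, 19)
w2 = Bw1 = (44, 65, 190)
Bw2 = (457, 614, 1859)
w2·Bw2 = 413228; w2·w2 = 42261; μ ≈ 413228/42261 = 9.7780

9.7780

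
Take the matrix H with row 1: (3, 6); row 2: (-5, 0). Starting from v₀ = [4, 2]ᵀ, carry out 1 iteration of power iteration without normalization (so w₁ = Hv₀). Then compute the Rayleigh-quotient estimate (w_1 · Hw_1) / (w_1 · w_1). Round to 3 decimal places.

λ ≈ 1.279

w1 = Hv₀ = (3·4 + 6·2; (-5)·4 + 0·2) = (24, -20)
Hw1 = (-48, -120)
w1·Hw1 = 24·(-48) + (-20)·(-120) = 1248; w1·w1 = 24·24 + (-20)·(-20) = 976
λ ≈ 1248/976 = 1.279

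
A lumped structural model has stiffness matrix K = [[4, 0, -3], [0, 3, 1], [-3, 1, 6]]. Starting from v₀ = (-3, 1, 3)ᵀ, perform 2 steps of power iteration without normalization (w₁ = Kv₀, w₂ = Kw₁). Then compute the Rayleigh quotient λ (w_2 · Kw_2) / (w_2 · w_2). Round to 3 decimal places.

λ ≈ 8.288

w1 = Kv₀ = (4·(-3) + 0·1 + (-3)·3; 0·(-3) + 3·1 + 1·3; (-3)·(-3) + 1·1 + 6·3) = (-21, 6, 28)
w2 = Kw1 = (4·(-21) + 0·6 + (-3)·28; 0·(-21) + 3·6 + 1·28; (-3)·(-21) + 1·6 + 6·28) = (-168, 46, 237)
Kw2 = (-1383, 375, 1972)
w2·Kw2 = (-168)·(-1383) + 46·375 + 237·1972 = 716958; w2·w2 = (-168)·(-168) + 46·46 + 237·237 = 86509
λ ≈ 716958/86509 = 8.288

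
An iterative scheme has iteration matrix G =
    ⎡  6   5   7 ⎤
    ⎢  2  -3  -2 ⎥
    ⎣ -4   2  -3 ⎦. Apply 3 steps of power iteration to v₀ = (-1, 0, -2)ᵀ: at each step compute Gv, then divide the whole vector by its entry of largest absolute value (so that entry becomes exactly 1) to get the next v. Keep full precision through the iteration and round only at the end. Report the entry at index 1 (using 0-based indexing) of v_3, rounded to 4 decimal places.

-0.0521

Gv0 = (-20.00000, 2.00000, 10.00000); divide by -20.00000 → v1 = (1.00000, -0.10000, -0.50000)
Gv1 = (2.00000, 3.30000, -2.70000); divide by 3.30000 → v2 = (0.60606, 1.00000, -0.81818)
Gv2 = (2.90909, -0.15152, 2.03030); divide by 2.90909 → v3 = (1.00000, -0.05208, 0.69792)
Requested entry of v3: 10/-192 = -0.0521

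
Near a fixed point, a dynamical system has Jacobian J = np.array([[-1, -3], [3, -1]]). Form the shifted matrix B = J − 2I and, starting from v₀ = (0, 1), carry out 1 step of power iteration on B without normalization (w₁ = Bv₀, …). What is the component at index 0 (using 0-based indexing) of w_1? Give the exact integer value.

-3

B = J − 2I has rows (-3, -3); (3, -3)
w1 = Bv₀ = ((-3)·0 + (-3)·1; 3·0 + (-3)·1) = (-3, -3)
Requested component of w1: -3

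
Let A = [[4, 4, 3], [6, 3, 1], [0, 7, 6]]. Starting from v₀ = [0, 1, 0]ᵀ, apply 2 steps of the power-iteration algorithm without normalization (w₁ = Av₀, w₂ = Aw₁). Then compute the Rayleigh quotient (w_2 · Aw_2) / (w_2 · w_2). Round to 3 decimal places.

λ ≈ 10.946

w1 = Av₀ = (4, 3, 7)
w2 = Aw1 = (49, 40, 63)
Aw2 = (545, 477, 658)
w2·Aw2 = 49·545 + 40·477 + 63·658 = 87239; w2·w2 = 49·49 + 40·40 + 63·63 = 7970
λ ≈ 87239/7970 = 10.946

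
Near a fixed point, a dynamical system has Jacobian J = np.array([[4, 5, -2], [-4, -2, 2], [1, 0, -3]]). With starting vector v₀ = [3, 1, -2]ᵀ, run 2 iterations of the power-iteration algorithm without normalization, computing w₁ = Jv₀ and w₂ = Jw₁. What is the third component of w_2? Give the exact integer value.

w1 = Jv₀ = (4·3 + 5·1 + (-2)·(-2); (-4)·3 + (-2)·1 + 2·(-2); 1·3 + 0·1 + (-3)·(-2)) = (21, -18, 9)
w2 = Jw1 = (4·21 + 5·(-18) + (-2)·9; (-4)·21 + (-2)·(-18) + 2·9; 1·21 + 0·(-18) + (-3)·9) = (-24, -30, -6)
The requested component of w2 is -6.

-6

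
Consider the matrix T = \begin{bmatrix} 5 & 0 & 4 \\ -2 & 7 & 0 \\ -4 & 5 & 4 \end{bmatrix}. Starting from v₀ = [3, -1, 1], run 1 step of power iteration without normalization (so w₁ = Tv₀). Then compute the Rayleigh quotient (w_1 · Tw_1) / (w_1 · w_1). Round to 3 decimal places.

w1 = Tv₀ = (19, -13, -13)
Tw1 = (43, -129, -193)
w1·Tw1 = 19·43 + (-13)·(-129) + (-13)·(-193) = 5003; w1·w1 = 19·19 + (-13)·(-13) + (-13)·(-13) = 699
λ ≈ 5003/699 = 7.157

7.157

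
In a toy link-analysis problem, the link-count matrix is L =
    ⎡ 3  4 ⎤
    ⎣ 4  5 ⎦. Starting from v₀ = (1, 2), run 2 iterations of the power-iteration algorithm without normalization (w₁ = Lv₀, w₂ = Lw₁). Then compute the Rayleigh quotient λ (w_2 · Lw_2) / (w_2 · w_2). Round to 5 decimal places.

w1 = Lv₀ = (3·1 + 4·2; 4·1 + 5·2) = (11, 14)
w2 = Lw1 = (3·11 + 4·14; 4·11 + 5·14) = (89, 114)
Lw2 = (723, 926)
w2·Lw2 = 89·723 + 114·926 = 169911; w2·w2 = 89·89 + 114·114 = 20917
λ ≈ 169911/20917 = 8.12311

8.12311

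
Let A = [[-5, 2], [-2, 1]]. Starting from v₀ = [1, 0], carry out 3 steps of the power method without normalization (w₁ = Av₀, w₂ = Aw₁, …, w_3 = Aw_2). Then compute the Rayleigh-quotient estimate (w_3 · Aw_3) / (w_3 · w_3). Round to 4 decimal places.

-4.2359

w1 = Av₀ = ((-5)·1 + 2·0; (-2)·1 + 1·0) = (-5, -2)
w2 = Aw1 = ((-5)·(-5) + 2·(-2); (-2)·(-5) + 1·(-2)) = (21, 8)
w3 = Aw2 = (-89, -34)
Aw3 = (377, 144)
w3·Aw3 = (-89)·377 + (-34)·144 = -38449; w3·w3 = (-89)·(-89) + (-34)·(-34) = 9077
λ ≈ -38449/9077 = -4.2359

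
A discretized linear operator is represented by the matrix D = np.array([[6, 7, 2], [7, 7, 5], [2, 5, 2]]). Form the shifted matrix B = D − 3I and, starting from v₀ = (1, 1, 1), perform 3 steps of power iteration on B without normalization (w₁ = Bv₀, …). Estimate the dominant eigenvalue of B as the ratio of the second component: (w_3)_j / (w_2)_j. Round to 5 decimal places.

13.04494

B = D − 3I has rows (3, 7, 2); (7, 4, 5); (2, 5, -1)
w1 = Bv₀ = (3·1 + 7·1 + 2·1; 7·1 + 4·1 + 5·1; 2·1 + 5·1 + (-1)·1) = (12, 16, 6)
w2 = Bw1 = (3·12 + 7·16 + 2·6; 7·12 + 4·16 + 5·6; 2·12 + 5·16 + (-1)·6) = (160, 178, 98)
w3 = Bw2 = (1922, 2322, 1112)
Ratio: 2322/178 = 13.04494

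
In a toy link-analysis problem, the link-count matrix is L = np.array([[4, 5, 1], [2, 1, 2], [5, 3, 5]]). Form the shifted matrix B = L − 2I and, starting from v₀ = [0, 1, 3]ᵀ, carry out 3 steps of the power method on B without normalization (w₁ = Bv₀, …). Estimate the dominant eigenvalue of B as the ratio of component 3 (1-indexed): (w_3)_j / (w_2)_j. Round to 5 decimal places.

B = L − 2I has rows (2, 5, 1); (2, -1, 2); (5, 3, 3)
w1 = Bv₀ = (8, 5, 12)
w2 = Bw1 = (53, 35, 91)
w3 = Bw2 = (372, 253, 643)
Ratio: 643/91 = 7.06593

7.06593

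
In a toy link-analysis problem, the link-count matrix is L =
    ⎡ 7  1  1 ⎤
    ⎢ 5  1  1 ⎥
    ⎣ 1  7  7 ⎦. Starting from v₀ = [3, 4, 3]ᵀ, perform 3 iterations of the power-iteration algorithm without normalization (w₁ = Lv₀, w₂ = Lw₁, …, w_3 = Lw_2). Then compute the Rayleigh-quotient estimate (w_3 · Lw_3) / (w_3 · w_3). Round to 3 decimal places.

w1 = Lv₀ = (28, 22, 52)
w2 = Lw1 = (270, 214, 546)
w3 = Lw2 = (2650, 2110, 5590)
Lw3 = (26250, 20950, 56550)
w3·Lw3 = 2650·26250 + 2110·20950 + 5590·56550 = 429881500; w3·w3 = 2650·2650 + 2110·2110 + 5590·5590 = 42722700
λ ≈ 429881500/42722700 = 10.062

λ ≈ 10.062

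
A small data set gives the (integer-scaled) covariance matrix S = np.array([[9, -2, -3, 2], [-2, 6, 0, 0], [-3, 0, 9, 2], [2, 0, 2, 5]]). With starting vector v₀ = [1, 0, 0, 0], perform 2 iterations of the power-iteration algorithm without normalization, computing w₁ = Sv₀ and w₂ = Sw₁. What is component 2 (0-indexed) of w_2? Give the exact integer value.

-50

w1 = Sv₀ = (9, -2, -3, 2)
w2 = Sw1 = (98, -30, -50, 22)
The requested component of w2 is -50.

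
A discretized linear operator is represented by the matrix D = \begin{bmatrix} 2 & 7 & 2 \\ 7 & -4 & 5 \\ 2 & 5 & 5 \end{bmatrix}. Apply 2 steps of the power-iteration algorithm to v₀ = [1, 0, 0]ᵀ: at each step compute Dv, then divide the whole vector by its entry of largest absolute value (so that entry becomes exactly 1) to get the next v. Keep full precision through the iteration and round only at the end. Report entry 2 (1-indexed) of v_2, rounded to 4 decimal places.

-0.0702

Dv0 = (2.00000, 7.00000, 2.00000); divide by 7.00000 → v1 = (0.28571, 1.00000, 0.28571)
Dv1 = (8.14286, -0.57143, 7.00000); divide by 8.14286 → v2 = (1.00000, -0.07018, 0.85965)
Requested entry of v2: -4/57 = -0.0702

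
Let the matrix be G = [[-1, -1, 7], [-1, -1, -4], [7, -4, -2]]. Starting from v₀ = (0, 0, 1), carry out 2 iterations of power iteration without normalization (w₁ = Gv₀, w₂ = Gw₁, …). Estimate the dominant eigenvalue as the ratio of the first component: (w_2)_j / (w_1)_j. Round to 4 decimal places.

λ ≈ -2.4286

w1 = Gv₀ = ((-1)·0 + (-1)·0 + 7·1; (-1)·0 + (-1)·0 + (-4)·1; 7·0 + (-4)·0 + (-2)·1) = (7, -4, -2)
w2 = Gw1 = ((-1)·7 + (-1)·(-4) + 7·(-2); (-1)·7 + (-1)·(-4) + (-4)·(-2); 7·7 + (-4)·(-4) + (-2)·(-2)) = (-17, 5, 69)
Ratio at component: -17 / 7 = -2.4286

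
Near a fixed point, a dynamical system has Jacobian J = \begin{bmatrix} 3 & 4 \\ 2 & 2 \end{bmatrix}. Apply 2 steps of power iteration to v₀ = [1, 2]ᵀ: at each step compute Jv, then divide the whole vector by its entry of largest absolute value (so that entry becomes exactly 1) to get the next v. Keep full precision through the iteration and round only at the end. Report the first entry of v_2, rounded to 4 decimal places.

1.0000

Jv0 = (11.00000, 6.00000); divide by 11.00000 → v1 = (1.00000, 0.54545)
Jv1 = (5.18182, 3.09091); divide by 5.18182 → v2 = (1.00000, 0.59649)
Requested entry of v2: 57/57 = 1.0000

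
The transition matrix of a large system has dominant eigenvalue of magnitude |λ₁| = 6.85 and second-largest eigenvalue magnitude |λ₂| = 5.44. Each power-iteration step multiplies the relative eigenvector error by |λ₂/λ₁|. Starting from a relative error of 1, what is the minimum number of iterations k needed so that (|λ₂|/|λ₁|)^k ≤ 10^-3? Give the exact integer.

|λ₂/λ₁| = 5.44/6.85 = 0.79416
Need k ≥ ln(10^-3) / ln(0.79416) = -6.9078 / -0.2305 ≈ 29.973
Smallest integer k satisfying the bound: 30

30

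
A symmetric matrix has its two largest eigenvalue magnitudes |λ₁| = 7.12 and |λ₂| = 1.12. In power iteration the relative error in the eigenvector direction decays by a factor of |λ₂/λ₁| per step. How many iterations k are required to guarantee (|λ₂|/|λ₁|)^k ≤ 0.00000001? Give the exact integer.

10

|λ₂/λ₁| = 1.12/7.12 = 0.15730
Need k ≥ ln(0.00000001) / ln(0.15730) = -18.4207 / -1.8496 ≈ 9.959
Smallest integer k satisfying the bound: 10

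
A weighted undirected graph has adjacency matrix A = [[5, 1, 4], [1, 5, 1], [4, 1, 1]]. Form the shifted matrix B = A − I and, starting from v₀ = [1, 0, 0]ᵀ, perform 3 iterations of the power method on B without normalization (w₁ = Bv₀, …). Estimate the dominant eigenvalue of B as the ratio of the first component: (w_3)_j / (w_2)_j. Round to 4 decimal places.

μ ≈ 6.4242

B = A − I has rows (4, 1, 4); (1, 4, 1); (4, 1, 0)
w1 = Bv₀ = (4, 1, 4)
w2 = Bw1 = (33, 12, 17)
w3 = Bw2 = (212, 98, 144)
Ratio: 212/33 = 6.4242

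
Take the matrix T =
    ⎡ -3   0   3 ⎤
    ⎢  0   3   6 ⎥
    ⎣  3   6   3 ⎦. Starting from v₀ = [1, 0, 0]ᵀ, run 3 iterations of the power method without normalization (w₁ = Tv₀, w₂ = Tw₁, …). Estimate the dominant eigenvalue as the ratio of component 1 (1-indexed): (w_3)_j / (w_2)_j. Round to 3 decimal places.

λ ≈ -3.000

w1 = Tv₀ = (-3, 0, 3)
w2 = Tw1 = (18, 18, 0)
w3 = Tw2 = (-54, 54, 162)
Ratio at component: -54 / 18 = -3.000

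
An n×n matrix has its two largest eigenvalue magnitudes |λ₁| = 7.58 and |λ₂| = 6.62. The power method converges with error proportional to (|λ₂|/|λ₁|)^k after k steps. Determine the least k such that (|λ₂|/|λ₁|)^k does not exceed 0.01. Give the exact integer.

|λ₂/λ₁| = 6.62/7.58 = 0.87335
Need k ≥ ln(0.01) / ln(0.87335) = -4.6052 / -0.1354 ≈ 34.007
Smallest integer k satisfying the bound: 35

35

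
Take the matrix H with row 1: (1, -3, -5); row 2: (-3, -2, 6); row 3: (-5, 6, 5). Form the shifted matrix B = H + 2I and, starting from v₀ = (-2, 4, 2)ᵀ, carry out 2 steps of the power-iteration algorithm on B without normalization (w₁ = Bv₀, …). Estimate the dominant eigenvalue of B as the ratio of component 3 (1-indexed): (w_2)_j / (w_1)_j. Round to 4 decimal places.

μ ≈ 12.1667

B = H + 2I has rows (3, -3, -5); (-3, 0, 6); (-5, 6, 7)
w1 = Bv₀ = (3·(-2) + (-3)·4 + (-5)·2; (-3)·(-2) + 0·4 + 6·2; (-5)·(-2) + 6·4 + 7·2) = (-28, 18, 48)
w2 = Bw1 = (3·(-28) + (-3)·18 + (-5)·48; (-3)·(-28) + 0·18 + 6·48; (-5)·(-28) + 6·18 + 7·48) = (-378, 372, 584)
Ratio: 584/48 = 12.1667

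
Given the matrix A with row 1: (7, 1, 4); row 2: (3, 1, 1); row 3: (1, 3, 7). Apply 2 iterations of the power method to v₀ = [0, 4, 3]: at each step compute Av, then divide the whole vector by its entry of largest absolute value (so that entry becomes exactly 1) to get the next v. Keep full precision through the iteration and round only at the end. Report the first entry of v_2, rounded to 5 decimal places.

0.93657

Av0 = (16.000000, 7.000000, 33.000000); divide by 33.000000 → v1 = (0.484848, 0.212121, 1.000000)
Av1 = (7.606061, 2.666667, 8.121212); divide by 8.121212 → v2 = (0.936567, 0.328358, 1.000000)
Requested entry of v2: 251/268 = 0.93657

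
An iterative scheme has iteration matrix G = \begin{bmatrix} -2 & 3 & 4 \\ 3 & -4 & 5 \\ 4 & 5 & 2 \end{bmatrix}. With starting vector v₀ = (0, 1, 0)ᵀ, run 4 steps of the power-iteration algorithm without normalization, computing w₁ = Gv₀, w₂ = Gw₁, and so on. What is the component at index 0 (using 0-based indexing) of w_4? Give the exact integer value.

w1 = Gv₀ = ((-2)·0 + 3·1 + 4·0; 3·0 + (-4)·1 + 5·0; 4·0 + 5·1 + 2·0) = (3, -4, 5)
w2 = Gw1 = ((-2)·3 + 3·(-4) + 4·5; 3·3 + (-4)·(-4) + 5·5; 4·3 + 5·(-4) + 2·5) = (2, 50, 2)
w3 = Gw2 = (154, -184, 262)
w4 = Gw3 = (188, 2508, 220)
The requested component of w4 is 188.

188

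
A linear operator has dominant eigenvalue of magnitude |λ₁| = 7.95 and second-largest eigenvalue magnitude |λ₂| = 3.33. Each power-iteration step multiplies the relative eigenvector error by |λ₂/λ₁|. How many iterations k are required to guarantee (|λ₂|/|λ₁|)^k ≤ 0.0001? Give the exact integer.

11

|λ₂/λ₁| = 3.33/7.95 = 0.41887
Need k ≥ ln(0.0001) / ln(0.41887) = -9.2103 / -0.8702 ≈ 10.584
Smallest integer k satisfying the bound: 11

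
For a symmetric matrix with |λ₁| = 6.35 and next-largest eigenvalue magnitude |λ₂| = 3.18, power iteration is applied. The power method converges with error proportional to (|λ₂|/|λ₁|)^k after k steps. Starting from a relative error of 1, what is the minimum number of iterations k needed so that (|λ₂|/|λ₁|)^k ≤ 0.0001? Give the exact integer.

|λ₂/λ₁| = 3.18/6.35 = 0.50079
Need k ≥ ln(0.0001) / ln(0.50079) = -9.2103 / -0.6916 ≈ 13.318
Smallest integer k satisfying the bound: 14

14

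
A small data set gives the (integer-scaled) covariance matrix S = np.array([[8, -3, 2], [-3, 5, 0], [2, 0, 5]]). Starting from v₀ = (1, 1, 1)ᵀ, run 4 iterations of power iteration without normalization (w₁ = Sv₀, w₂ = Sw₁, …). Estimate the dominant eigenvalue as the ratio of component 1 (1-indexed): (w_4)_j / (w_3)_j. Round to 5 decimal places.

λ ≈ 10.31260

w1 = Sv₀ = (8·1 + (-3)·1 + 2·1; (-3)·1 + 5·1 + 0·1; 2·1 + 0·1 + 5·1) = (7, 2, 7)
w2 = Sw1 = (8·7 + (-3)·2 + 2·7; (-3)·7 + 5·2 + 0·7; 2·7 + 0·2 + 5·7) = (64, -11, 49)
w3 = Sw2 = (643, -247, 373)
w4 = Sw3 = (6631, -3164, 3151)
Ratio at component: 6631 / 643 = 10.31260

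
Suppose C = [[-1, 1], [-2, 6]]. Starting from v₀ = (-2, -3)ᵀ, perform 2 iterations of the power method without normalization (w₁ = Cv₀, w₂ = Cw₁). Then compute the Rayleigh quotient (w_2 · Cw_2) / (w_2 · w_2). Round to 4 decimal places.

λ ≈ 5.6737

w1 = Cv₀ = (-1, -14)
w2 = Cw1 = (-13, -82)
Cw2 = (-69, -466)
w2·Cw2 = (-13)·(-69) + (-82)·(-466) = 39109; w2·w2 = (-13)·(-13) + (-82)·(-82) = 6893
λ ≈ 39109/6893 = 5.6737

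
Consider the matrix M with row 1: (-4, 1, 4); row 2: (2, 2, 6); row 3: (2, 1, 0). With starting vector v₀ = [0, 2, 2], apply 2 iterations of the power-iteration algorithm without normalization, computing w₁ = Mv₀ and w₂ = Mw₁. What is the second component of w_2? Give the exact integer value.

w1 = Mv₀ = (10, 16, 2)
w2 = Mw1 = (-16, 64, 36)
The requested component of w2 is 64.

64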